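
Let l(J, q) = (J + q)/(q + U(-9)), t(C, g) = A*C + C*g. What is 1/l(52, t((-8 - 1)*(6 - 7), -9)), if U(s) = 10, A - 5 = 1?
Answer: -17/25 ≈ -0.68000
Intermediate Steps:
A = 6 (A = 5 + 1 = 6)
t(C, g) = 6*C + C*g
l(J, q) = (J + q)/(10 + q) (l(J, q) = (J + q)/(q + 10) = (J + q)/(10 + q))
1/l(52, t((-8 - 1)*(6 - 7), -9)) = 1/((52 + ((-8 - 1)*(6 - 7))*(6 - 9))/(10 + ((-8 - 1)*(6 - 7))*(6 - 9))) = 1/((52 - 9*(-1)*(-3))/(10 - 9*(-1)*(-3))) = 1/((52 + 9*(-3))/(10 + 9*(-3))) = 1/((52 - 27)/(10 - 27)) = 1/(25/(-17)) = 1/(-1/17*25) = 1/(-25/17) = -17/25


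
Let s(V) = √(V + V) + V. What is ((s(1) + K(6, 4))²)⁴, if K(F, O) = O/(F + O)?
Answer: 768398401/390625 + 108667944*√2/78125 ≈ 3934.2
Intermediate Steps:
s(V) = V + √2*√V (s(V) = √(2*V) + V = √2*√V + V = V + √2*√V)
K(F, O) = O/(F + O)
((s(1) + K(6, 4))²)⁴ = (((1 + √2*√1) + 4/(6 + 4))²)⁴ = (((1 + √2*1) + 4/10)²)⁴ = (((1 + √2) + 4*(⅒))²)⁴ = (((1 + √2) + ⅖)²)⁴ = ((7/5 + √2)²)⁴ = (7/5 + √2)⁸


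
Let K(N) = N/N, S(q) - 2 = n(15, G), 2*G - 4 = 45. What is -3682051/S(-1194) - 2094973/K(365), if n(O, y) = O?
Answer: -39296592/17 ≈ -2.3116e+6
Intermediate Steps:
G = 49/2 (G = 2 + (½)*45 = 2 + 45/2 = 49/2 ≈ 24.500)
S(q) = 17 (S(q) = 2 + 15 = 17)
K(N) = 1
-3682051/S(-1194) - 2094973/K(365) = -3682051/17 - 2094973/1 = -3682051*1/17 - 2094973*1 = -3682051/17 - 2094973 = -39296592/17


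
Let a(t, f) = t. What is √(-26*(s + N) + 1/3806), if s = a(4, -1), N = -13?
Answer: √3389642630/3806 ≈ 15.297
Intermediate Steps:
s = 4
√(-26*(s + N) + 1/3806) = √(-26*(4 - 13) + 1/3806) = √(-26*(-9) + 1/3806) = √(234 + 1/3806) = √(890605/3806) = √3389642630/3806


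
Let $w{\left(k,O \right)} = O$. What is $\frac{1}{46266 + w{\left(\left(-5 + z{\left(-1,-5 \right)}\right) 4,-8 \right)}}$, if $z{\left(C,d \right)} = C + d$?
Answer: $\frac{1}{46258} \approx 2.1618 \cdot 10^{-5}$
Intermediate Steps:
$\frac{1}{46266 + w{\left(\left(-5 + z{\left(-1,-5 \right)}\right) 4,-8 \right)}} = \frac{1}{46266 - 8} = \frac{1}{46258}$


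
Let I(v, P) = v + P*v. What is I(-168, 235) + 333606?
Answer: 293958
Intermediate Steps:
I(-168, 235) + 333606 = -168*(1 + 235) + 333606 = -168*236 + 333606 = -39648 + 333606 = 293958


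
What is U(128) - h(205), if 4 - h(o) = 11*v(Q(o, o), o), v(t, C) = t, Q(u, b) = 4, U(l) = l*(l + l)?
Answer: 32808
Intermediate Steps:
U(l) = 2*l² (U(l) = l*(2*l) = 2*l²)
h(o) = -40 (h(o) = 4 - 11*4 = 4 - 1*44 = 4 - 44 = -40)
U(128) - h(205) = 2*128² - 1*(-40) = 2*16384 + 40 = 32768 + 40 = 32808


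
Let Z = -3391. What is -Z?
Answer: 3391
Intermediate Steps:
-Z = -1*(-3391) = 3391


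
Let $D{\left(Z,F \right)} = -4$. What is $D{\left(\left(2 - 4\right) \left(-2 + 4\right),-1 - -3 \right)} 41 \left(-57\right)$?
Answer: $9348$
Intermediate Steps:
$D{\left(\left(2 - 4\right) \left(-2 + 4\right),-1 - -3 \right)} 41 \left(-57\right) = \left(-4\right) 41 \left(-57\right) = \left(-164\right) \left(-57\right) = 9348$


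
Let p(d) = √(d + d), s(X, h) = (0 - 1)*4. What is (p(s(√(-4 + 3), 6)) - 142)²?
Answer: 20156 - 568*I*√2 ≈ 20156.0 - 803.27*I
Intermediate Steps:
s(X, h) = -4 (s(X, h) = -1*4 = -4)
p(d) = √2*√d (p(d) = √(2*d) = √2*√d)
(p(s(√(-4 + 3), 6)) - 142)² = (√2*√(-4) - 142)² = (√2*(2*I) - 142)² = (2*I*√2 - 142)² = (-142 + 2*I*√2)²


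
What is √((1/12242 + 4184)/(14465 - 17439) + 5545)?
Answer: 3*√204115284499753093/18203854 ≈ 74.455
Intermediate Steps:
√((1/12242 + 4184)/(14465 - 17439) + 5545) = √((1/12242 + 4184)/(-2974) + 5545) = √((51220529/12242)*(-1/2974) + 5545) = √(-51220529/36407708 + 5545) = √(201829520331/36407708) = 3*√204115284499753093/18203854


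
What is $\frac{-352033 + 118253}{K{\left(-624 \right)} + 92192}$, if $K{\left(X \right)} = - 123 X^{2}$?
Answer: $\frac{58445}{11950264} \approx 0.0048907$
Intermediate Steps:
$\frac{-352033 + 118253}{K{\left(-624 \right)} + 92192} = \frac{-352033 + 118253}{- 123 \left(-624\right)^{2} + 92192} = - \frac{233780}{\left(-123\right) 389376 + 92192} = - \frac{233780}{-47893248 + 92192} = - \frac{233780}{-47801056} = \left(-233780\right) \left(- \frac{1}{47801056}\right) = \frac{58445}{11950264}$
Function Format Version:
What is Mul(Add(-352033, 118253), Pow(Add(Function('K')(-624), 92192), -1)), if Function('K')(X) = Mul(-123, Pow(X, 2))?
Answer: Rational(58445, 11950264) ≈ 0.0048907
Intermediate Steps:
Mul(Add(-352033, 118253), Pow(Add(Function('K')(-624), 92192), -1)) = Mul(Add(-352033, 118253), Pow(Add(Mul(-123, Pow(-624, 2)), 92192), -1)) = Mul(-233780, Pow(Add(Mul(-123, 389376), 92192), -1)) = Mul(-233780, Pow(Add(-47893248, 92192), -1)) = Mul(-233780, Pow(-47801056, -1)) = Mul(-233780, Rational(-1, 47801056)) = Rational(58445, 11950264)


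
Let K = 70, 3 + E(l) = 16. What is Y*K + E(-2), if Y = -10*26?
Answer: -18187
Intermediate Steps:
E(l) = 13 (E(l) = -3 + 16 = 13)
Y = -260
Y*K + E(-2) = -260*70 + 13 = -18200 + 13 = -18187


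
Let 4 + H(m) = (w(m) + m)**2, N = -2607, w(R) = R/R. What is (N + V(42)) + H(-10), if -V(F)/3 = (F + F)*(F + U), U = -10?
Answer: -10594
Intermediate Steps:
w(R) = 1
H(m) = -4 + (1 + m)**2
V(F) = -6*F*(-10 + F) (V(F) = -3*(F + F)*(F - 10) = -3*2*F*(-10 + F) = -6*F*(-10 + F))
(N + V(42)) + H(-10) = (-2607 + 6*42*(10 - 1*42)) + (-4 + (1 - 10)**2) = (-2607 + 6*42*(10 - 42)) + (-4 + (-9)**2) = (-2607 + 6*42*(-32)) + (-4 + 81) = (-2607 - 8064) + 77 = -10671 + 77 = -10594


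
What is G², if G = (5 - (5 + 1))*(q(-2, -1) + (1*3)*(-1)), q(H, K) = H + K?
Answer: 36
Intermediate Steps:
G = 6 (G = (5 - (5 + 1))*((-2 - 1) + (1*3)*(-1)) = (5 - 1*6)*(-3 + 3*(-1)) = (5 - 6)*(-3 - 3) = -1*(-6) = 6)
G² = 6² = 36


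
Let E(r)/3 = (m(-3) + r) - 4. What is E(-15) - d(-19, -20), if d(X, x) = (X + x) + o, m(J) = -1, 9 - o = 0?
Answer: -30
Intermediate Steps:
o = 9 (o = 9 - 1*0 = 9 + 0 = 9)
d(X, x) = 9 + X + x (d(X, x) = (X + x) + 9 = 9 + X + x)
E(r) = -15 + 3*r (E(r) = 3*((-1 + r) - 4) = 3*(-5 + r) = -15 + 3*r)
E(-15) - d(-19, -20) = (-15 + 3*(-15)) - (9 - 19 - 20) = (-15 - 45) - 1*(-30) = -60 + 30 = -30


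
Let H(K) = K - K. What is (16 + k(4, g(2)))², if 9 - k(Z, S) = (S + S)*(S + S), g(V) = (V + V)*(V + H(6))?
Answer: 53361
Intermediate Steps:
H(K) = 0
g(V) = 2*V² (g(V) = (V + V)*(V + 0) = (2*V)*V = 2*V²)
k(Z, S) = 9 - 4*S² (k(Z, S) = 9 - (S + S)*(S + S) = 9 - 2*S*2*S = 9 - 4*S²)
(16 + k(4, g(2)))² = (16 + (9 - 4*(2*2²)²))² = (16 + (9 - 4*(2*4)²))² = (16 + (9 - 4*8²))² = (16 + (9 - 4*64))² = (16 + (9 - 256))² = (16 - 247)² = (-231)² = 53361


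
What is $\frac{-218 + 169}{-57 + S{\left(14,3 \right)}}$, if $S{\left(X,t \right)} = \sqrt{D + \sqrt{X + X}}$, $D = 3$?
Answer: $\frac{49}{57 - \sqrt{3 + 2 \sqrt{7}}} \approx 0.90539$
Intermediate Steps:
$S{\left(X,t \right)} = \sqrt{3 + \sqrt{2} \sqrt{X}}$ ($S{\left(X,t \right)} = \sqrt{3 + \sqrt{X + X}} = \sqrt{3 + \sqrt{2 X}} = \sqrt{3 + \sqrt{2} \sqrt{X}}$)
$\frac{-218 + 169}{-57 + S{\left(14,3 \right)}} = \frac{-218 + 169}{-57 + \sqrt{3 + \sqrt{2} \sqrt{14}}} = - \frac{49}{-57 + \sqrt{3 + 2 \sqrt{7}}}$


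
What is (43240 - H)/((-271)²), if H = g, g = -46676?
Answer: 89916/73441 ≈ 1.2243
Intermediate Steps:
H = -46676
(43240 - H)/((-271)²) = (43240 - 1*(-46676))/((-271)²) = (43240 + 46676)/73441 = 89916*(1/73441) = 89916/73441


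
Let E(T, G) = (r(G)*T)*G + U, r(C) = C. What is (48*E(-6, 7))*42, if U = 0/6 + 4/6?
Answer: -591360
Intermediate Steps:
U = ⅔ (U = 0*(⅙) + 4*(⅙) = 0 + ⅔ = ⅔ ≈ 0.66667)
E(T, G) = ⅔ + T*G² (E(T, G) = (G*T)*G + ⅔ = T*G² + ⅔ = ⅔ + T*G²)
(48*E(-6, 7))*42 = (48*(⅔ - 6*7²))*42 = (48*(⅔ - 6*49))*42 = (48*(⅔ - 294))*42 = (48*(-880/3))*42 = -14080*42 = -591360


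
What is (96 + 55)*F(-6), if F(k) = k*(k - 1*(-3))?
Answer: 2718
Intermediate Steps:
F(k) = k*(3 + k) (F(k) = k*(k + 3) = k*(3 + k))
(96 + 55)*F(-6) = (96 + 55)*(-6*(3 - 6)) = 151*(-6*(-3)) = 151*18 = 2718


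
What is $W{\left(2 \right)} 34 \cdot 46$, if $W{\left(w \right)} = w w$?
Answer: $6256$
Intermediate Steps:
$W{\left(w \right)} = w^{2}$
$W{\left(2 \right)} 34 \cdot 46 = 2^{2} \cdot 34 \cdot 46 = 4 \cdot 34 \cdot 46 = 136 \cdot 46 = 6256$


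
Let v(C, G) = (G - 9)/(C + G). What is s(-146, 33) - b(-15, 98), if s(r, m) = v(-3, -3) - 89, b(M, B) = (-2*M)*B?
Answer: -3027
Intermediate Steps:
v(C, G) = (-9 + G)/(C + G)
b(M, B) = -2*B*M
s(r, m) = -87 (s(r, m) = (-9 - 3)/(-3 - 3) - 89 = -12/(-6) - 89 = -1/6*(-12) - 89 = 2 - 89 = -87)
s(-146, 33) - b(-15, 98) = -87 - (-2)*98*(-15) = -87 - 1*2940 = -87 - 2940 = -3027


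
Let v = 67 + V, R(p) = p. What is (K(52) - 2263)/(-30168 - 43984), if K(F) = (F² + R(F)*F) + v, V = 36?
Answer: -406/9269 ≈ -0.043802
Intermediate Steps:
v = 103 (v = 67 + 36 = 103)
K(F) = 103 + 2*F² (K(F) = (F² + F*F) + 103 = (F² + F²) + 103 = 2*F² + 103 = 103 + 2*F²)
(K(52) - 2263)/(-30168 - 43984) = ((103 + 2*52²) - 2263)/(-30168 - 43984) = ((103 + 2*2704) - 2263)/(-74152) = ((103 + 5408) - 2263)*(-1/74152) = (5511 - 2263)*(-1/74152) = 3248*(-1/74152) = -406/9269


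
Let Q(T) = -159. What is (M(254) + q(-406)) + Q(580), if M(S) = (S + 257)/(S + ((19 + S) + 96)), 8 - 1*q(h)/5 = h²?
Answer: -73362538/89 ≈ -8.2430e+5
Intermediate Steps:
q(h) = 40 - 5*h²
M(S) = (257 + S)/(115 + 2*S) (M(S) = (257 + S)/(S + (115 + S)) = (257 + S)/(115 + 2*S))
(M(254) + q(-406)) + Q(580) = ((257 + 254)/(115 + 2*254) + (40 - 5*(-406)²)) - 159 = (511/(115 + 508) + (40 - 5*164836)) - 159 = (511/623 + (40 - 824180)) - 159 = ((1/623)*511 - 824140) - 159 = (73/89 - 824140) - 159 = -73348387/89 - 159 = -73362538/89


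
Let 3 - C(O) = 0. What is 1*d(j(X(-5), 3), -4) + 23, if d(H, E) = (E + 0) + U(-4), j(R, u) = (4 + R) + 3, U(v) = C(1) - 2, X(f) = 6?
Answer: 20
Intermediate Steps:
C(O) = 3 (C(O) = 3 - 1*0 = 3 + 0 = 3)
U(v) = 1 (U(v) = 3 - 2 = 1)
j(R, u) = 7 + R
d(H, E) = 1 + E (d(H, E) = (E + 0) + 1 = E + 1 = 1 + E)
1*d(j(X(-5), 3), -4) + 23 = 1*(1 - 4) + 23 = 1*(-3) + 23 = -3 + 23 = 20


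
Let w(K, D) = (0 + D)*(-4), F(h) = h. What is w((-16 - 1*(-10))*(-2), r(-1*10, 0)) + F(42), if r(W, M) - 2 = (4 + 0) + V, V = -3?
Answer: 30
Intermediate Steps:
r(W, M) = 3 (r(W, M) = 2 + ((4 + 0) - 3) = 2 + (4 - 3) = 2 + 1 = 3)
w(K, D) = -4*D (w(K, D) = D*(-4) = -4*D)
w((-16 - 1*(-10))*(-2), r(-1*10, 0)) + F(42) = -4*3 + 42 = -12 + 42 = 30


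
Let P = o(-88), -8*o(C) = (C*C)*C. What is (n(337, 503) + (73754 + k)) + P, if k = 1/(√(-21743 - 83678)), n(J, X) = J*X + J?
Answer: 328786 - I*√105421/105421 ≈ 3.2879e+5 - 0.0030799*I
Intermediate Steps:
o(C) = -C³/8 (o(C) = -C*C*C/8 = -C²*C/8 = -C³/8)
n(J, X) = J + J*X
P = 85184 (P = -⅛*(-88)³ = -⅛*(-681472) = 85184)
k = -I*√105421/105421 (k = 1/(√(-105421)) = 1/(I*√105421) = -I*√105421/105421 ≈ -0.0030799*I)
(n(337, 503) + (73754 + k)) + P = (337*(1 + 503) + (73754 - I*√105421/105421)) + 85184 = (337*504 + (73754 - I*√105421/105421)) + 85184 = (169848 + (73754 - I*√105421/105421)) + 85184 = (243602 - I*√105421/105421) + 85184 = 328786 - I*√105421/105421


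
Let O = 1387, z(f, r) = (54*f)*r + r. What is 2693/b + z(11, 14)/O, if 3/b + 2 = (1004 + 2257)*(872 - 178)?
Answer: 8453230303202/4161 ≈ 2.0315e+9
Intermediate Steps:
z(f, r) = r + 54*f*r (z(f, r) = 54*f*r + r = r + 54*f*r)
b = 3/2263132 (b = 3/(-2 + (1004 + 2257)*(872 - 178)) = 3/(-2 + 3261*694) = 3/(-2 + 2263134) = 3/2263132 ≈ 1.3256e-6)
2693/b + z(11, 14)/O = 2693/(3/2263132) + (14*(1 + 54*11))/1387 = 2693*(2263132/3) + (14*(1 + 594))*(1/1387) = 6094614476/3 + (14*595)*(1/1387) = 6094614476/3 + 8330*(1/1387) = 6094614476/3 + 8330/1387 = 8453230303202/4161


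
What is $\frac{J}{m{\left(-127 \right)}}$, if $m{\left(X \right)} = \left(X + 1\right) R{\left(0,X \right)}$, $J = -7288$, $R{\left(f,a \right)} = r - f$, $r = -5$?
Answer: $- \frac{3644}{315} \approx -11.568$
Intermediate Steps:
$R{\left(f,a \right)} = -5 - f$
$m{\left(X \right)} = -5 - 5 X$ ($m{\left(X \right)} = \left(X + 1\right) \left(-5 - 0\right) = \left(1 + X\right) \left(-5 + 0\right) = \left(1 + X\right) \left(-5\right) = -5 - 5 X$)
$\frac{J}{m{\left(-127 \right)}} = - \frac{7288}{-5 - -635} = - \frac{7288}{-5 + 635} = - \frac{7288}{630} = \left(-7288\right) \frac{1}{630} = - \frac{3644}{315}$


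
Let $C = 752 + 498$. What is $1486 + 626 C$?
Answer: $783986$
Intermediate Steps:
$C = 1250$
$1486 + 626 C = 1486 + 626 \cdot 1250 = 1486 + 782500 = 783986$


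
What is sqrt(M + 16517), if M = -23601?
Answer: 2*I*sqrt(1771) ≈ 84.167*I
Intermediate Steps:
sqrt(M + 16517) = sqrt(-23601 + 16517) = sqrt(-7084) = 2*I*sqrt(1771)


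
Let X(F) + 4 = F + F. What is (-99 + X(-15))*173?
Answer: -23009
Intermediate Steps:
X(F) = -4 + 2*F (X(F) = -4 + (F + F) = -4 + 2*F)
(-99 + X(-15))*173 = (-99 + (-4 + 2*(-15)))*173 = (-99 + (-4 - 30))*173 = (-99 - 34)*173 = -133*173 = -23009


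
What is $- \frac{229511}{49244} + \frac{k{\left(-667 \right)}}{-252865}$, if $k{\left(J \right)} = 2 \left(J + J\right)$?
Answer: $- \frac{57903916023}{12452084060} \approx -4.6501$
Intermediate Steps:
$k{\left(J \right)} = 4 J$ ($k{\left(J \right)} = 2 \cdot 2 J = 4 J$)
$- \frac{229511}{49244} + \frac{k{\left(-667 \right)}}{-252865} = - \frac{229511}{49244} + \frac{4 \left(-667\right)}{-252865} = \left(-229511\right) \frac{1}{49244} - - \frac{2668}{252865} = - \frac{229511}{49244} + \frac{2668}{252865} = - \frac{57903916023}{12452084060}$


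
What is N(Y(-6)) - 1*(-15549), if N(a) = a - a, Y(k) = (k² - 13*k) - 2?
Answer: 15549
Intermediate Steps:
Y(k) = -2 + k² - 13*k
N(a) = 0
N(Y(-6)) - 1*(-15549) = 0 - 1*(-15549) = 0 + 15549 = 15549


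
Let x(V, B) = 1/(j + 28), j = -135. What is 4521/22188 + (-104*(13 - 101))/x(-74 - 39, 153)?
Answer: -7242635037/7396 ≈ -9.7926e+5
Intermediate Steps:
x(V, B) = -1/107 (x(V, B) = 1/(-135 + 28) = 1/(-107) = -1/107)
4521/22188 + (-104*(13 - 101))/x(-74 - 39, 153) = 4521/22188 + (-104*(13 - 101))/(-1/107) = 4521*(1/22188) - 104*(-88)*(-107) = 1507/7396 + 9152*(-107) = 1507/7396 - 979264 = -7242635037/7396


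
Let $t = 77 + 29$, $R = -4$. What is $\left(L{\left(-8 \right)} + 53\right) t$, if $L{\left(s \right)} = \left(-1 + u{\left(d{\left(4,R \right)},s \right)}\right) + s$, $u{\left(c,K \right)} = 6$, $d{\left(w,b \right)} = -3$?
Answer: $5300$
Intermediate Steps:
$L{\left(s \right)} = 5 + s$ ($L{\left(s \right)} = \left(-1 + 6\right) + s = 5 + s$)
$t = 106$
$\left(L{\left(-8 \right)} + 53\right) t = \left(\left(5 - 8\right) + 53\right) 106 = \left(-3 + 53\right) 106 = 50 \cdot 106 = 5300$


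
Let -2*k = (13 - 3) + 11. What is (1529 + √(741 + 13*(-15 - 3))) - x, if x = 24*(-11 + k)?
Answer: 2045 + 13*√3 ≈ 2067.5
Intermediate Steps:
k = -21/2 (k = -((13 - 3) + 11)/2 = -(10 + 11)/2 = -½*21 = -21/2 ≈ -10.500)
x = -516 (x = 24*(-11 - 21/2) = 24*(-43/2) = -516)
(1529 + √(741 + 13*(-15 - 3))) - x = (1529 + √(741 + 13*(-15 - 3))) - 1*(-516) = (1529 + √(741 + 13*(-18))) + 516 = (1529 + √(741 - 234)) + 516 = (1529 + √507) + 516 = (1529 + 13*√3) + 516 = 2045 + 13*√3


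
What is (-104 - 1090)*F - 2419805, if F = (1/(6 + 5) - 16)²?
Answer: -329362655/121 ≈ -2.7220e+6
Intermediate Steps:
F = 30625/121 (F = (1/11 - 16)² = (-175/11)² = 30625/121 ≈ 253.10)
(-104 - 1090)*F - 2419805 = (-104 - 1090)*(30625/121) - 2419805 = -1194*30625/121 - 2419805 = -36566250/121 - 2419805 = -329362655/121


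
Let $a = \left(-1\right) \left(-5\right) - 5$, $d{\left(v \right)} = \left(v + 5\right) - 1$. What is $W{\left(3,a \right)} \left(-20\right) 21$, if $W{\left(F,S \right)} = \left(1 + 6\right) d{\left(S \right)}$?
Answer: $-11760$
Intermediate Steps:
$d{\left(v \right)} = 4 + v$ ($d{\left(v \right)} = \left(5 + v\right) - 1 = 4 + v$)
$a = 0$ ($a = 5 - 5 = 0$)
$W{\left(F,S \right)} = 28 + 7 S$ ($W{\left(F,S \right)} = \left(1 + 6\right) \left(4 + S\right) = 7 \left(4 + S\right) = 28 + 7 S$)
$W{\left(3,a \right)} \left(-20\right) 21 = \left(28 + 7 \cdot 0\right) \left(-20\right) 21 = \left(28 + 0\right) \left(-20\right) 21 = 28 \left(-20\right) 21 = \left(-560\right) 21 = -11760$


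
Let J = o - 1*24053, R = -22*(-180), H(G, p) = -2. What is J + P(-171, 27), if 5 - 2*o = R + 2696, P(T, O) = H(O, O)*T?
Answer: -54073/2 ≈ -27037.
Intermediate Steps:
R = 3960
P(T, O) = -2*T
o = -6651/2 (o = 5/2 - (3960 + 2696)/2 = 5/2 - ½*6656 = 5/2 - 3328 = -6651/2 ≈ -3325.5)
J = -54757/2 (J = -6651/2 - 1*24053 = -6651/2 - 24053 = -54757/2 ≈ -27379.)
J + P(-171, 27) = -54757/2 - 2*(-171) = -54757/2 + 342 = -54073/2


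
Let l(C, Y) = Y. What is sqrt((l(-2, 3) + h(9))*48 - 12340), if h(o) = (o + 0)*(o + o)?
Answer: 2*I*sqrt(1105) ≈ 66.483*I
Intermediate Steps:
h(o) = 2*o**2 (h(o) = o*(2*o) = 2*o**2)
sqrt((l(-2, 3) + h(9))*48 - 12340) = sqrt((3 + 2*9**2)*48 - 12340) = sqrt((3 + 2*81)*48 - 12340) = sqrt((3 + 162)*48 - 12340) = sqrt(165*48 - 12340) = sqrt(7920 - 12340) = sqrt(-4420) = 2*I*sqrt(1105)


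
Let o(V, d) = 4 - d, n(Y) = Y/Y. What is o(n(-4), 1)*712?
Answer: 2136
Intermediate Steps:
n(Y) = 1
o(n(-4), 1)*712 = (4 - 1*1)*712 = (4 - 1)*712 = 3*712 = 2136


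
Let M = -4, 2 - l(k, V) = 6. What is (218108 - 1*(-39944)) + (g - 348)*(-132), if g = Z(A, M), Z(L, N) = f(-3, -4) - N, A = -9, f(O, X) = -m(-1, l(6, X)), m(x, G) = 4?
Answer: 303988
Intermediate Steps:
l(k, V) = -4 (l(k, V) = 2 - 1*6 = 2 - 6 = -4)
f(O, X) = -4 (f(O, X) = -1*4 = -4)
Z(L, N) = -4 - N
g = 0 (g = -4 - 1*(-4) = -4 + 4 = 0)
(218108 - 1*(-39944)) + (g - 348)*(-132) = (218108 - 1*(-39944)) + (0 - 348)*(-132) = (218108 + 39944) - 348*(-132) = 258052 + 45936 = 303988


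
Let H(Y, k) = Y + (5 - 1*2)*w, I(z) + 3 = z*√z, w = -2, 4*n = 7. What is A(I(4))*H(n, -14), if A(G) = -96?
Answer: 408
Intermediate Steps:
n = 7/4 (n = (¼)*7 = 7/4 ≈ 1.7500)
I(z) = -3 + z^(3/2) (I(z) = -3 + z*√z = -3 + z^(3/2))
H(Y, k) = -6 + Y (H(Y, k) = Y + (5 - 1*2)*(-2) = Y + (5 - 2)*(-2) = Y + 3*(-2) = Y - 6 = -6 + Y)
A(I(4))*H(n, -14) = -96*(-6 + 7/4) = -96*(-17/4) = 408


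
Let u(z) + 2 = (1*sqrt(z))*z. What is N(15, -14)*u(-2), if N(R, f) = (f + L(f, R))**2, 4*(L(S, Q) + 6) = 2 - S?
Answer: -512 - 512*I*sqrt(2) ≈ -512.0 - 724.08*I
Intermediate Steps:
L(S, Q) = -11/2 - S/4 (L(S, Q) = -6 + (2 - S)/4 = -6 + (1/2 - S/4) = -11/2 - S/4)
N(R, f) = (-11/2 + 3*f/4)**2 (N(R, f) = (f + (-11/2 - f/4))**2 = (-11/2 + 3*f/4)**2)
u(z) = -2 + z**(3/2) (u(z) = -2 + (1*sqrt(z))*z = -2 + sqrt(z)*z = -2 + z**(3/2))
N(15, -14)*u(-2) = ((-22 + 3*(-14))**2/16)*(-2 + (-2)**(3/2)) = ((-22 - 42)**2/16)*(-2 - 2*I*sqrt(2)) = ((1/16)*(-64)**2)*(-2 - 2*I*sqrt(2)) = ((1/16)*4096)*(-2 - 2*I*sqrt(2)) = 256*(-2 - 2*I*sqrt(2)) = -512 - 512*I*sqrt(2)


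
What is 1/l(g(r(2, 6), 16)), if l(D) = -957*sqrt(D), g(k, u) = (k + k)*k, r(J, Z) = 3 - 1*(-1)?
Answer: -sqrt(2)/7656 ≈ -0.00018472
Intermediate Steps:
r(J, Z) = 4 (r(J, Z) = 3 + 1 = 4)
g(k, u) = 2*k**2 (g(k, u) = (2*k)*k = 2*k**2)
1/l(g(r(2, 6), 16)) = 1/(-957*4*sqrt(2)) = 1/(-3828*sqrt(2)) = -sqrt(2)/7656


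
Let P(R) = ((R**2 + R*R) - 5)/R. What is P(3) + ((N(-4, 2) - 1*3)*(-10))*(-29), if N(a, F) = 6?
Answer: 2623/3 ≈ 874.33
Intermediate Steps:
P(R) = (-5 + 2*R**2)/R (P(R) = ((R**2 + R**2) - 5)/R = (2*R**2 - 5)/R = (-5 + 2*R**2)/R)
P(3) + ((N(-4, 2) - 1*3)*(-10))*(-29) = (-5/3 + 2*3) + ((6 - 1*3)*(-10))*(-29) = (-5*1/3 + 6) + ((6 - 3)*(-10))*(-29) = (-5/3 + 6) + (3*(-10))*(-29) = 13/3 - 30*(-29) = 13/3 + 870 = 2623/3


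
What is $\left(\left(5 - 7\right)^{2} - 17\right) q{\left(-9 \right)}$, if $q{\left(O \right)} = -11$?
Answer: $143$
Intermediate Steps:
$\left(\left(5 - 7\right)^{2} - 17\right) q{\left(-9 \right)} = \left(\left(5 - 7\right)^{2} - 17\right) \left(-11\right) = \left(\left(-2\right)^{2} - 17\right) \left(-11\right) = \left(4 - 17\right) \left(-11\right) = \left(-13\right) \left(-11\right) = 143$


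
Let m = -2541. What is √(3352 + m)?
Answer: √811 ≈ 28.478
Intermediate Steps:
√(3352 + m) = √(3352 - 2541) = √811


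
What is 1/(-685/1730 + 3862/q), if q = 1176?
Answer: 101724/293785 ≈ 0.34625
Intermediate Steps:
1/(-685/1730 + 3862/q) = 1/(-685/1730 + 3862/1176) = 1/(-685*1/1730 + 3862*(1/1176)) = 1/(-137/346 + 1931/588) = 1/(293785/101724) = 101724/293785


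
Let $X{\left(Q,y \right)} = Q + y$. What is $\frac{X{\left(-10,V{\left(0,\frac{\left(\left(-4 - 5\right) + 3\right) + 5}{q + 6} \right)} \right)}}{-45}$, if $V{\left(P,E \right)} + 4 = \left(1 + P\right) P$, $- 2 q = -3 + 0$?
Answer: $\frac{14}{45} \approx 0.31111$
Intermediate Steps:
$q = \frac{3}{2}$ ($q = - \frac{-3 + 0}{2} = \left(- \frac{1}{2}\right) \left(-3\right) = \frac{3}{2} \approx 1.5$)
$V{\left(P,E \right)} = -4 + P \left(1 + P\right)$ ($V{\left(P,E \right)} = -4 + \left(1 + P\right) P = -4 + P \left(1 + P\right)$)
$\frac{X{\left(-10,V{\left(0,\frac{\left(\left(-4 - 5\right) + 3\right) + 5}{q + 6} \right)} \right)}}{-45} = \frac{-10 + \left(-4 + 0 + 0^{2}\right)}{-45} = - \frac{-10 + \left(-4 + 0 + 0\right)}{45} = - \frac{-10 - 4}{45} = \left(- \frac{1}{45}\right) \left(-14\right) = \frac{14}{45}$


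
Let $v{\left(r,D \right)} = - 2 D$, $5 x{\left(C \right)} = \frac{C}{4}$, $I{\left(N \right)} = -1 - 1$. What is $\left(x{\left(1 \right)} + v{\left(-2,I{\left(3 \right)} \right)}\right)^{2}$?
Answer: $\frac{6561}{400} \approx 16.402$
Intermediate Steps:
$I{\left(N \right)} = -2$ ($I{\left(N \right)} = -1 - 1 = -2$)
$x{\left(C \right)} = \frac{C}{20}$ ($x{\left(C \right)} = \frac{C \frac{1}{4}}{5} = \frac{\frac{1}{4} C}{5} = \frac{C}{20}$)
$\left(x{\left(1 \right)} + v{\left(-2,I{\left(3 \right)} \right)}\right)^{2} = \left(\frac{1}{20} \cdot 1 - -4\right)^{2} = \left(\frac{1}{20} + 4\right)^{2} = \left(\frac{81}{20}\right)^{2} = \frac{6561}{400}$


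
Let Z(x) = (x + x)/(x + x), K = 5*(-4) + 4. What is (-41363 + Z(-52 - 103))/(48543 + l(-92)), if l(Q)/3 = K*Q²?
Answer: 41362/357729 ≈ 0.11562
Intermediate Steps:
K = -16 (K = -20 + 4 = -16)
Z(x) = 1 (Z(x) = (2*x)/((2*x)) = (2*x)*(1/(2*x)) = 1)
l(Q) = -48*Q² (l(Q) = 3*(-16*Q²) = -48*Q²)
(-41363 + Z(-52 - 103))/(48543 + l(-92)) = (-41363 + 1)/(48543 - 48*(-92)²) = -41362/(48543 - 48*8464) = -41362/(48543 - 406272) = -41362/(-357729) = -41362*(-1/357729) = 41362/357729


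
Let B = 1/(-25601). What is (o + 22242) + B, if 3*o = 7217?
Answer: 1893014740/76803 ≈ 24648.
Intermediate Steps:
o = 7217/3 (o = (⅓)*7217 = 7217/3 ≈ 2405.7)
B = -1/25601 ≈ -3.9061e-5
(o + 22242) + B = (7217/3 + 22242) - 1/25601 = 73943/3 - 1/25601 = 1893014740/76803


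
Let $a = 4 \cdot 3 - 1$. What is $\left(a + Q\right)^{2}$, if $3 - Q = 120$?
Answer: $11236$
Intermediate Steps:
$a = 11$ ($a = 12 - 1 = 11$)
$Q = -117$ ($Q = 3 - 120 = -117$)
$\left(a + Q\right)^{2} = \left(11 - 117\right)^{2} = \left(-106\right)^{2} = 11236$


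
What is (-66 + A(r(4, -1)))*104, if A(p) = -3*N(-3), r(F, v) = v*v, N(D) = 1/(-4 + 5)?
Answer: -7176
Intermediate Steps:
N(D) = 1 (N(D) = 1/1 = 1)
r(F, v) = v²
A(p) = -3 (A(p) = -3*1 = -3)
(-66 + A(r(4, -1)))*104 = (-66 - 3)*104 = -69*104 = -7176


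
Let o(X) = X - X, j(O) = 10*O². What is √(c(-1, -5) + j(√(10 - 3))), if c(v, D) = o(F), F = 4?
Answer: √70 ≈ 8.3666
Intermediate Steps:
o(X) = 0
c(v, D) = 0
√(c(-1, -5) + j(√(10 - 3))) = √(0 + 10*(√(10 - 3))²) = √(0 + 10*(√7)²) = √(0 + 10*7) = √(0 + 70) = √70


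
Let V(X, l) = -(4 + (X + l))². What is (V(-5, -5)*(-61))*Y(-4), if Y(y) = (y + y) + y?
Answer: -26352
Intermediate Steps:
Y(y) = 3*y (Y(y) = 2*y + y = 3*y)
V(X, l) = -(4 + X + l)²
(V(-5, -5)*(-61))*Y(-4) = (-(4 - 5 - 5)²*(-61))*(3*(-4)) = (-1*(-6)²*(-61))*(-12) = (-1*36*(-61))*(-12) = -36*(-61)*(-12) = 2196*(-12) = -26352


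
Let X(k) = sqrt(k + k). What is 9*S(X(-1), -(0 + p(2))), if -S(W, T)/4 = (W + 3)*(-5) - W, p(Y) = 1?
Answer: 540 + 216*I*sqrt(2) ≈ 540.0 + 305.47*I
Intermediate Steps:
X(k) = sqrt(2)*sqrt(k) (X(k) = sqrt(2*k) = sqrt(2)*sqrt(k))
S(W, T) = 60 + 24*W (S(W, T) = -4*((W + 3)*(-5) - W) = -4*((3 + W)*(-5) - W) = -4*((-15 - 5*W) - W) = -4*(-15 - 6*W) = 60 + 24*W)
9*S(X(-1), -(0 + p(2))) = 9*(60 + 24*(sqrt(2)*sqrt(-1))) = 9*(60 + 24*(sqrt(2)*I)) = 9*(60 + 24*(I*sqrt(2))) = 9*(60 + 24*I*sqrt(2)) = 540 + 216*I*sqrt(2)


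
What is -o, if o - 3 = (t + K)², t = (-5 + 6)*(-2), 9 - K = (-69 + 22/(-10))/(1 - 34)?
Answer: -720076/27225 ≈ -26.449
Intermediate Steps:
K = 1129/165 (K = 9 - (-69 + 22/(-10))/(1 - 34) = 9 - (-69 + 22*(-⅒))/(-33) = 9 - (-69 - 11/5)*(-1)/33 = 9 - (-356)*(-1)/(5*33) = 9 - 1*356/165 = 9 - 356/165 = 1129/165 ≈ 6.8424)
t = -2 (t = 1*(-2) = -2)
o = 720076/27225 (o = 3 + (-2 + 1129/165)² = 3 + (799/165)² = 3 + 638401/27225 = 720076/27225 ≈ 26.449)
-o = -1*720076/27225 = -720076/27225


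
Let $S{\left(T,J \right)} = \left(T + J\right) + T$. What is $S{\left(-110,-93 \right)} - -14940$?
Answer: $14627$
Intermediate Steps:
$S{\left(T,J \right)} = J + 2 T$ ($S{\left(T,J \right)} = \left(J + T\right) + T = J + 2 T$)
$S{\left(-110,-93 \right)} - -14940 = \left(-93 + 2 \left(-110\right)\right) - -14940 = \left(-93 - 220\right) + 14940 = -313 + 14940 = 14627$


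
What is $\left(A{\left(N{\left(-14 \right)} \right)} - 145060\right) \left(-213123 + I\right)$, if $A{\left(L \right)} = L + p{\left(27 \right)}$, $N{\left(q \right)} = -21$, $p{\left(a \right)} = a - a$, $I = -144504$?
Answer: $51884882787$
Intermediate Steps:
$p{\left(a \right)} = 0$
$A{\left(L \right)} = L$ ($A{\left(L \right)} = L + 0 = L$)
$\left(A{\left(N{\left(-14 \right)} \right)} - 145060\right) \left(-213123 + I\right) = \left(-21 - 145060\right) \left(-213123 - 144504\right) = \left(-145081\right) \left(-357627\right) = 51884882787$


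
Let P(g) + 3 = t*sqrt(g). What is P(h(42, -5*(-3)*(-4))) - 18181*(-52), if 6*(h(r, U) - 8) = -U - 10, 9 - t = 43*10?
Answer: 945409 - 2947*sqrt(3)/3 ≈ 9.4371e+5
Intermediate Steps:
t = -421 (t = 9 - 43*10 = 9 - 1*430 = 9 - 430 = -421)
h(r, U) = 19/3 - U/6 (h(r, U) = 8 + (-U - 10)/6 = 8 + (-10 - U)/6 = 8 + (-5/3 - U/6) = 19/3 - U/6)
P(g) = -3 - 421*sqrt(g)
P(h(42, -5*(-3)*(-4))) - 18181*(-52) = (-3 - 421*sqrt(19/3 - (-5*(-3))*(-4)/6)) - 18181*(-52) = (-3 - 421*sqrt(19/3 - 5*(-4)/2)) + 945412 = (-3 - 421*sqrt(19/3 - 1/6*(-60))) + 945412 = (-3 - 421*sqrt(19/3 + 10)) + 945412 = (-3 - 2947*sqrt(3)/3) + 945412 = 945409 - 2947*sqrt(3)/3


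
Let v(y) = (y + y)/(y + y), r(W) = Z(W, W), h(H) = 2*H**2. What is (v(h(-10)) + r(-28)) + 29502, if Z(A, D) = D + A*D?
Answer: 30259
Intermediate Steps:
r(W) = W*(1 + W)
v(y) = 1 (v(y) = (2*y)/((2*y)) = (2*y)*(1/(2*y)) = 1)
(v(h(-10)) + r(-28)) + 29502 = (1 - 28*(1 - 28)) + 29502 = (1 - 28*(-27)) + 29502 = (1 + 756) + 29502 = 757 + 29502 = 30259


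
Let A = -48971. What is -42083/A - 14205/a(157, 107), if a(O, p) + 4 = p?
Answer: -691298506/5044013 ≈ -137.05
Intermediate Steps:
a(O, p) = -4 + p
-42083/A - 14205/a(157, 107) = -42083/(-48971) - 14205/(-4 + 107) = -42083*(-1/48971) - 14205/103 = 42083/48971 - 14205*1/103 = 42083/48971 - 14205/103 = -691298506/5044013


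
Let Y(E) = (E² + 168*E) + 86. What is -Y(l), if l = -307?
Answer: -42759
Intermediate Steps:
Y(E) = 86 + E² + 168*E
-Y(l) = -(86 + (-307)² + 168*(-307)) = -(86 + 94249 - 51576) = -1*42759 = -42759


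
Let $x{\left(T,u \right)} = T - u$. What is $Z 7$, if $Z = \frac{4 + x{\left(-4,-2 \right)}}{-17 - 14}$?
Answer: $- \frac{14}{31} \approx -0.45161$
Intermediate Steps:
$Z = - \frac{2}{31}$ ($Z = \frac{4 - 2}{-17 - 14} = \frac{4 + \left(-4 + 2\right)}{-31} = \left(4 - 2\right) \left(- \frac{1}{31}\right) = 2 \left(- \frac{1}{31}\right) = - \frac{2}{31} \approx -0.064516$)
$Z 7 = \left(- \frac{2}{31}\right) 7 = - \frac{14}{31}$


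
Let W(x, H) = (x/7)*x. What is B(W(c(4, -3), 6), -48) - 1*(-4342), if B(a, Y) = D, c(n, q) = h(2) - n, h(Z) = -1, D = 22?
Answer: 4364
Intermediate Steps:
c(n, q) = -1 - n
W(x, H) = x²/7 (W(x, H) = (x*(⅐))*x = (x/7)*x = x²/7)
B(a, Y) = 22
B(W(c(4, -3), 6), -48) - 1*(-4342) = 22 - 1*(-4342) = 22 + 4342 = 4364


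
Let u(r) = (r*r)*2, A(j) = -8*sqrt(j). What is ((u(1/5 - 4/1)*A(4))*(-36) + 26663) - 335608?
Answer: -7307753/25 ≈ -2.9231e+5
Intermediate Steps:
u(r) = 2*r**2 (u(r) = r**2*2 = 2*r**2)
((u(1/5 - 4/1)*A(4))*(-36) + 26663) - 335608 = (((2*(1/5 - 4/1)**2)*(-8*sqrt(4)))*(-36) + 26663) - 335608 = (((2*(1*(1/5) - 4*1)**2)*(-8*2))*(-36) + 26663) - 335608 = (((2*(1/5 - 4)**2)*(-16))*(-36) + 26663) - 335608 = (((2*(-19/5)**2)*(-16))*(-36) + 26663) - 335608 = (((2*(361/25))*(-16))*(-36) + 26663) - 335608 = (((722/25)*(-16))*(-36) + 26663) - 335608 = (-11552/25*(-36) + 26663) - 335608 = (415872/25 + 26663) - 335608 = 1082447/25 - 335608 = -7307753/25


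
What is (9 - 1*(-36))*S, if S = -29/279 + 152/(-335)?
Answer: -52123/2077 ≈ -25.095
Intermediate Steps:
S = -52123/93465 (S = -29*1/279 + 152*(-1/335) = -29/279 - 152/335 = -52123/93465 ≈ -0.55767)
(9 - 1*(-36))*S = (9 - 1*(-36))*(-52123/93465) = (9 + 36)*(-52123/93465) = 45*(-52123/93465) = -52123/2077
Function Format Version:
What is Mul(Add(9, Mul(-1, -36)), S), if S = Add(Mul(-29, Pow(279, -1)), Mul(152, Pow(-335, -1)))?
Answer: Rational(-52123, 2077) ≈ -25.095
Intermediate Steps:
S = Rational(-52123, 93465) (S = Add(Mul(-29, Rational(1, 279)), Mul(152, Rational(-1, 335))) = Add(Rational(-29, 279), Rational(-152, 335)) = Rational(-52123, 93465) ≈ -0.55767)
Mul(Add(9, Mul(-1, -36)), S) = Mul(Add(9, Mul(-1, -36)), Rational(-52123, 93465)) = Mul(Add(9, 36), Rational(-52123, 93465)) = Mul(45, Rational(-52123, 93465)) = Rational(-52123, 2077)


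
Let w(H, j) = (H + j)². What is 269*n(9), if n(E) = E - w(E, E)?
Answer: -84735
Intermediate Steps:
n(E) = E - 4*E² (n(E) = E - (E + E)² = E - (2*E)² = E - 4*E²)
269*n(9) = 269*(9*(1 - 4*9)) = 269*(9*(1 - 36)) = 269*(9*(-35)) = 269*(-315) = -84735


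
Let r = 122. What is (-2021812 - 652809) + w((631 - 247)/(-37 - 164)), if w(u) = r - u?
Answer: -179191305/67 ≈ -2.6745e+6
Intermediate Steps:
w(u) = 122 - u
(-2021812 - 652809) + w((631 - 247)/(-37 - 164)) = (-2021812 - 652809) + (122 - (631 - 247)/(-37 - 164)) = -2674621 + (122 - 384/(-201)) = -2674621 + (122 - 384*(-1)/201) = -2674621 + (122 - 1*(-128/67)) = -2674621 + (122 + 128/67) = -2674621 + 8302/67 = -179191305/67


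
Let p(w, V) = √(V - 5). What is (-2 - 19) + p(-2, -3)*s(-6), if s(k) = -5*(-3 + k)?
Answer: -21 + 90*I*√2 ≈ -21.0 + 127.28*I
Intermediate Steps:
p(w, V) = √(-5 + V)
s(k) = 15 - 5*k
(-2 - 19) + p(-2, -3)*s(-6) = (-2 - 19) + √(-5 - 3)*(15 - 5*(-6)) = -21 + √(-8)*(15 + 30) = -21 + (2*I*√2)*45 = -21 + 90*I*√2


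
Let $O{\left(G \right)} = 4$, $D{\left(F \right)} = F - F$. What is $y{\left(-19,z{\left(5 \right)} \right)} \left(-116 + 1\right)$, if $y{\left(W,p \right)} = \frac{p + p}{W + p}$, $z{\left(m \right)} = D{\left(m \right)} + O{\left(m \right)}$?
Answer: $\frac{184}{3} \approx 61.333$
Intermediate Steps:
$D{\left(F \right)} = 0$
$z{\left(m \right)} = 4$ ($z{\left(m \right)} = 0 + 4 = 4$)
$y{\left(W,p \right)} = \frac{2 p}{W + p}$
$y{\left(-19,z{\left(5 \right)} \right)} \left(-116 + 1\right) = 2 \cdot 4 \frac{1}{-19 + 4} \left(-116 + 1\right) = 2 \cdot 4 \frac{1}{-15} \left(-115\right) = 2 \cdot 4 \left(- \frac{1}{15}\right) \left(-115\right) = \left(- \frac{8}{15}\right) \left(-115\right) = \frac{184}{3}$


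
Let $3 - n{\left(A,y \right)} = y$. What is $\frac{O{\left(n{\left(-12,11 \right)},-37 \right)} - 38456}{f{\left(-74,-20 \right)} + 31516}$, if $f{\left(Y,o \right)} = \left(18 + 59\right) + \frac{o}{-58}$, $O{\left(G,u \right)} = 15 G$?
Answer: $- \frac{1118704}{916207} \approx -1.221$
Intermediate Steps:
$n{\left(A,y \right)} = 3 - y$
$f{\left(Y,o \right)} = 77 - \frac{o}{58}$ ($f{\left(Y,o \right)} = 77 + o \left(- \frac{1}{58}\right) = 77 - \frac{o}{58}$)
$\frac{O{\left(n{\left(-12,11 \right)},-37 \right)} - 38456}{f{\left(-74,-20 \right)} + 31516} = \frac{15 \left(3 - 11\right) - 38456}{\left(77 - - \frac{10}{29}\right) + 31516} = \frac{15 \left(3 - 11\right) - 38456}{\left(77 + \frac{10}{29}\right) + 31516} = \frac{15 \left(-8\right) - 38456}{\frac{2243}{29} + 31516} = \frac{-120 - 38456}{\frac{916207}{29}} = \left(-38576\right) \frac{29}{916207} = - \frac{1118704}{916207}$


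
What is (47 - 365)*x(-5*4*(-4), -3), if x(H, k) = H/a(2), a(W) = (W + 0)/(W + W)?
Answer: -50880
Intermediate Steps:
a(W) = ½ (a(W) = W/((2*W)) = W*(1/(2*W)) = ½)
x(H, k) = 2*H (x(H, k) = H/(½) = H*2 = 2*H)
(47 - 365)*x(-5*4*(-4), -3) = (47 - 365)*(2*(-5*4*(-4))) = -636*(-20*(-4)) = -636*80 = -318*160 = -50880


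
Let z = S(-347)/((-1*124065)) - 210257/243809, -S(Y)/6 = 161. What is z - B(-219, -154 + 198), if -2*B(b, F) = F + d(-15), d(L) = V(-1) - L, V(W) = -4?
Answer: 537316322251/20165442390 ≈ 26.645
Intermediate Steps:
S(Y) = -966 (S(Y) = -6*161 = -966)
d(L) = -4 - L
z = -8616671737/10082721195 (z = -966/((-1*124065)) - 210257/243809 = -966/(-124065) - 210257*1/243809 = -966*(-1/124065) - 210257/243809 = 322/41355 - 210257/243809 = -8616671737/10082721195 ≈ -0.85460)
B(b, F) = -11/2 - F/2 (B(b, F) = -(F + (-4 - 1*(-15)))/2 = -(F + (-4 + 15))/2 = -(F + 11)/2 = -(11 + F)/2 = -11/2 - F/2)
z - B(-219, -154 + 198) = -8616671737/10082721195 - (-11/2 - (-154 + 198)/2) = -8616671737/10082721195 - (-11/2 - ½*44) = -8616671737/10082721195 - (-11/2 - 22) = -8616671737/10082721195 - 1*(-55/2) = -8616671737/10082721195 + 55/2 = 537316322251/20165442390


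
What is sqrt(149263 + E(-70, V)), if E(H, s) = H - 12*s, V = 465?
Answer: 27*sqrt(197) ≈ 378.96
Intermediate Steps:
sqrt(149263 + E(-70, V)) = sqrt(149263 + (-70 - 12*465)) = sqrt(149263 + (-70 - 5580)) = sqrt(149263 - 5650) = sqrt(143613) = 27*sqrt(197)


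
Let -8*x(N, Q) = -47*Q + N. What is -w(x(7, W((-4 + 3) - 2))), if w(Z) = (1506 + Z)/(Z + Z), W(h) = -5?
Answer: 5903/242 ≈ 24.393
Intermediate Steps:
x(N, Q) = -N/8 + 47*Q/8 (x(N, Q) = -(-47*Q + N)/8 = -(N - 47*Q)/8 = -N/8 + 47*Q/8)
w(Z) = (1506 + Z)/(2*Z) (w(Z) = (1506 + Z)/((2*Z)) = (1506 + Z)*(1/(2*Z)) = (1506 + Z)/(2*Z))
-w(x(7, W((-4 + 3) - 2))) = -(1506 + (-⅛*7 + (47/8)*(-5)))/(2*(-⅛*7 + (47/8)*(-5))) = -(1506 + (-7/8 - 235/8))/(2*(-7/8 - 235/8)) = -(1506 - 121/4)/(2*(-121/4)) = -(-4)*5903/(2*121*4) = -1*(-5903/242) = 5903/242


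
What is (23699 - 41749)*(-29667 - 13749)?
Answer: 783658800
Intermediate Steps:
(23699 - 41749)*(-29667 - 13749) = -18050*(-43416) = 783658800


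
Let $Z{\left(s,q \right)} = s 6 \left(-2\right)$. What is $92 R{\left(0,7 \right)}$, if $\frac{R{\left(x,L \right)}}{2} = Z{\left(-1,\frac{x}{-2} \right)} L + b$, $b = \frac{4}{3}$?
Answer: $\frac{47104}{3} \approx 15701.0$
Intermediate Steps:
$Z{\left(s,q \right)} = - 12 s$ ($Z{\left(s,q \right)} = 6 s \left(-2\right) = - 12 s$)
$b = \frac{4}{3}$ ($b = 4 \cdot \frac{1}{3} = \frac{4}{3} \approx 1.3333$)
$R{\left(x,L \right)} = \frac{8}{3} + 24 L$ ($R{\left(x,L \right)} = 2 \left(\left(-12\right) \left(-1\right) L + \frac{4}{3}\right) = 2 \left(12 L + \frac{4}{3}\right) = 2 \left(\frac{4}{3} + 12 L\right) = \frac{8}{3} + 24 L$)
$92 R{\left(0,7 \right)} = 92 \left(\frac{8}{3} + 24 \cdot 7\right) = 92 \left(\frac{8}{3} + 168\right) = 92 \cdot \frac{512}{3} = \frac{47104}{3}$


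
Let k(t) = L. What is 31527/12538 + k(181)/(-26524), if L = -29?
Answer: 418292875/166278956 ≈ 2.5156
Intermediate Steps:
k(t) = -29
31527/12538 + k(181)/(-26524) = 31527/12538 - 29/(-26524) = 31527*(1/12538) - 29*(-1/26524) = 31527/12538 + 29/26524 = 418292875/166278956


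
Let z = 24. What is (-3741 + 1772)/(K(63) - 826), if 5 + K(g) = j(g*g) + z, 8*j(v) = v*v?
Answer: -15752/15746505 ≈ -0.0010003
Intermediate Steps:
j(v) = v²/8 (j(v) = (v*v)/8 = v²/8)
K(g) = 19 + g⁴/8 (K(g) = -5 + ((g*g)²/8 + 24) = -5 + ((g²)²/8 + 24) = -5 + (g⁴/8 + 24) = -5 + (24 + g⁴/8) = 19 + g⁴/8)
(-3741 + 1772)/(K(63) - 826) = (-3741 + 1772)/((19 + (⅛)*63⁴) - 826) = -1969/((19 + (⅛)*15752961) - 826) = -1969/((19 + 15752961/8) - 826) = -1969/(15753113/8 - 826) = -1969/15746505/8 = -1969*8/15746505 = -15752/15746505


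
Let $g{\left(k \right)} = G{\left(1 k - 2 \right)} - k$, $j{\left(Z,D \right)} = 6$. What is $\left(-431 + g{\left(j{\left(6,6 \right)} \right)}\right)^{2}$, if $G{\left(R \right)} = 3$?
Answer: $188356$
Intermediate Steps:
$g{\left(k \right)} = 3 - k$
$\left(-431 + g{\left(j{\left(6,6 \right)} \right)}\right)^{2} = \left(-431 + \left(3 - 6\right)\right)^{2} = \left(-431 - 3\right)^{2} = \left(-434\right)^{2} = 188356$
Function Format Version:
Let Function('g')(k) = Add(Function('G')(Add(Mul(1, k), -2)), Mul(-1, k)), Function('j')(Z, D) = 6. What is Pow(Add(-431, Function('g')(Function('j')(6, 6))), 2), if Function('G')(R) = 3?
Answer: 188356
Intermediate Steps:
Function('g')(k) = Add(3, Mul(-1, k))
Pow(Add(-431, Function('g')(Function('j')(6, 6))), 2) = Pow(Add(-431, Add(3, Mul(-1, 6))), 2) = Pow(Add(-431, Add(3, -6)), 2) = Pow(Add(-431, -3), 2) = Pow(-434, 2) = 188356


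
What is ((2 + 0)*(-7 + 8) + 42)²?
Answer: 1936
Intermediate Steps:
((2 + 0)*(-7 + 8) + 42)² = (2*1 + 42)² = (2 + 42)² = 44² = 1936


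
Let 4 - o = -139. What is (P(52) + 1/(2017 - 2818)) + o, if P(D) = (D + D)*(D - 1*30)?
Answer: 1947230/801 ≈ 2431.0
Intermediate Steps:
o = 143 (o = 4 - 1*(-139) = 4 + 139 = 143)
P(D) = 2*D*(-30 + D) (P(D) = (2*D)*(D - 30) = (2*D)*(-30 + D) = 2*D*(-30 + D))
(P(52) + 1/(2017 - 2818)) + o = (2*52*(-30 + 52) + 1/(2017 - 2818)) + 143 = (2*52*22 + 1/(-801)) + 143 = (2288 - 1/801) + 143 = 1832687/801 + 143 = 1947230/801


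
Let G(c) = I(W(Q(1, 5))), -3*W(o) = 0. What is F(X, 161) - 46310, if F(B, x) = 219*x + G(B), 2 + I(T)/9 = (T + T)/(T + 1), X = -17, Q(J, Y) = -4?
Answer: -11069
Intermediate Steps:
W(o) = 0 (W(o) = -⅓*0 = 0)
I(T) = -18 + 18*T/(1 + T) (I(T) = -18 + 9*((T + T)/(T + 1)) = -18 + 9*((2*T)/(1 + T)) = -18 + 9*(2*T/(1 + T)) = -18 + 18*T/(1 + T))
G(c) = -18 (G(c) = -18/(1 + 0) = -18/1 = -18*1 = -18)
F(B, x) = -18 + 219*x (F(B, x) = 219*x - 18 = -18 + 219*x)
F(X, 161) - 46310 = (-18 + 219*161) - 46310 = (-18 + 35259) - 46310 = 35241 - 46310 = -11069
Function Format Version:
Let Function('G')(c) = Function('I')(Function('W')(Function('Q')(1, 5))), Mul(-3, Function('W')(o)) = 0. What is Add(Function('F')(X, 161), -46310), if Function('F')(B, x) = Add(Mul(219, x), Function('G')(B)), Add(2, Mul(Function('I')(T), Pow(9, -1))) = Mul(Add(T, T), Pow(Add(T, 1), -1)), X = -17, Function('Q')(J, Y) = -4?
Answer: -11069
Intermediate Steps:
Function('W')(o) = 0 (Function('W')(o) = Mul(Rational(-1, 3), 0) = 0)
Function('I')(T) = Add(-18, Mul(18, T, Pow(Add(1, T), -1))) (Function('I')(T) = Add(-18, Mul(9, Mul(Add(T, T), Pow(Add(T, 1), -1)))) = Add(-18, Mul(9, Mul(Mul(2, T), Pow(Add(1, T), -1)))) = Add(-18, Mul(9, Mul(2, T, Pow(Add(1, T), -1)))) = Add(-18, Mul(18, T, Pow(Add(1, T), -1))))
Function('G')(c) = -18 (Function('G')(c) = Mul(-18, Pow(Add(1, 0), -1)) = Mul(-18, Pow(1, -1)) = Mul(-18, 1) = -18)
Function('F')(B, x) = Add(-18, Mul(219, x)) (Function('F')(B, x) = Add(Mul(219, x), -18) = Add(-18, Mul(219, x)))
Add(Function('F')(X, 161), -46310) = Add(Add(-18, Mul(219, 161)), -46310) = Add(Add(-18, 35259), -46310) = Add(35241, -46310) = -11069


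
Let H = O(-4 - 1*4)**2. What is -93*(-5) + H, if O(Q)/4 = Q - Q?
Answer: 465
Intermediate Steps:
O(Q) = 0 (O(Q) = 4*(Q - Q) = 4*0 = 0)
H = 0 (H = 0**2 = 0)
-93*(-5) + H = -93*(-5) + 0 = 465 + 0 = 465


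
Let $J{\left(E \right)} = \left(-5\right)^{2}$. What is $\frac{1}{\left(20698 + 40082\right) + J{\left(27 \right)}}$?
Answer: $\frac{1}{60805} \approx 1.6446 \cdot 10^{-5}$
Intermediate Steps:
$J{\left(E \right)} = 25$
$\frac{1}{\left(20698 + 40082\right) + J{\left(27 \right)}} = \frac{1}{\left(20698 + 40082\right) + 25} = \frac{1}{60780 + 25} = \frac{1}{60805}$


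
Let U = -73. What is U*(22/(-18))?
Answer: 803/9 ≈ 89.222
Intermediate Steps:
U*(22/(-18)) = -1606/(-18) = -1606*(-1)/18 = -73*(-11/9) = 803/9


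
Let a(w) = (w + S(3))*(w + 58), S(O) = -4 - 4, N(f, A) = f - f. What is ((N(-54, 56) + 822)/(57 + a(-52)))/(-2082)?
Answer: 137/105141 ≈ 0.0013030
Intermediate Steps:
N(f, A) = 0
S(O) = -8
a(w) = (-8 + w)*(58 + w) (a(w) = (w - 8)*(w + 58) = (-8 + w)*(58 + w))
((N(-54, 56) + 822)/(57 + a(-52)))/(-2082) = ((0 + 822)/(57 + (-464 + (-52)² + 50*(-52))))/(-2082) = (822/(57 + (-464 + 2704 - 2600)))*(-1/2082) = (822/(57 - 360))*(-1/2082) = (822/(-303))*(-1/2082) = (822*(-1/303))*(-1/2082) = -274/101*(-1/2082) = 137/105141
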